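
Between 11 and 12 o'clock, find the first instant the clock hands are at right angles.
At t minutes past 11:00, the hour hand is at 30 x 11 + 0.5t degrees and the minute hand is at 6t degrees.
The smaller angle between them is 90 degrees when |30H - 5.5t| = 90 or |30H - 5.5t| = 270.
With H = 11, solve 30 x 11 - 5.5t = +/- target for each target:
  t = (30 x 11 - 90) / 5.5 = 43.64
  t = (30 x 11 + 90) / 5.5 = 76.36 (outside (0, 60))
  t = (30 x 11 - 270) / 5.5 = 10.91
  t = (30 x 11 + 270) / 5.5 = 109.09 (outside (0, 60))
Valid solutions in (0, 60): {10.91, 43.64} minutes.
First occurrence: t = 10.91 minutes.
The hands are at right angles at 10.91 minutes past 11:00.

Final answer: 10.91 minutes past 11:00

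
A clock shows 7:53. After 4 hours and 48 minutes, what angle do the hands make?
First find the time 4 hours and 48 minutes after 7:53.
Total minutes: 7 x 60 + 53 + 4 x 60 + 48 = 761.
761 mod 720 = 41 minutes = 12:41.
Now compute the angle at 12:41:
Hour hand: 0 x 30 + 41 x 0.5 = 20.5 degrees
Minute hand: 41 x 6 = 246 degrees
Difference: |20.5 - 246| = 225.5 degrees
Smaller angle: 360 - 225.5 = 134.5 degrees

Final answer: 134.5 degrees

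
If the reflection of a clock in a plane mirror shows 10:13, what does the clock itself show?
Reflection across the vertical (12-6) axis maps a hand at angle A degrees to (360 - A) degrees, which sends a reading of T minutes past 12:00 to (720 - T) minutes past 12:00.
Mirror reads 10:13 = 613 minutes past 12:00.
Actual time: (720 - 613) mod 720 = 107 minutes = 1:47.

Final answer: 1:47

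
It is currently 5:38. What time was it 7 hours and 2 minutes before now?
Starting time: 5:38 = 338 total minutes past 12:00
Subtracting: 7 hours and 2 minutes = 422 minutes
338 - 422 = -84 (negative, add 12 hours = 720) = 636 minutes
= 10 hours and 36 minutes past 12:00 = 10:36

Final answer: 10:36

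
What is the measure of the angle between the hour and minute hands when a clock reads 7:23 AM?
Hour hand position: 7 x 30 + 23 x 0.5 = 221.5 degrees
Minute hand position: 23 x 6 = 138 degrees
Difference: |221.5 - 138| = 83.5 degrees
The angle between the hands is 83.5 degrees

Final answer: 83.5 degrees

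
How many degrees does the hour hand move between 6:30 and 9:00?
The hour hand moves 0.5 degrees per minute.
Time elapsed: 9:00 - 6:30 = 150 minutes
Angular displacement: 150 x 0.5 = 75 degrees

Final answer: 75 degrees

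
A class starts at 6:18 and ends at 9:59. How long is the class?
From 6:18 to 9:59:
(9 x 60 + 59) - (6 x 60 + 18) = 599 - 378 = 221 minutes
= 3 hours and 41 minutes

Final answer: 3 hours and 41 minutes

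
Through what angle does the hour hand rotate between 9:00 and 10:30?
The hour hand moves 0.5 degrees per minute.
Time elapsed: 10:30 - 9:00 = 90 minutes
Angular displacement: 90 x 0.5 = 45 degrees

Final answer: 45 degrees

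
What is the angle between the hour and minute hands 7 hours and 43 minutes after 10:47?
First find the time 7 hours and 43 minutes after 10:47.
Total minutes: 10 x 60 + 47 + 7 x 60 + 43 = 1110.
1110 mod 720 = 390 minutes = 6:30.
Now compute the angle at 6:30:
Hour hand: 6 x 30 + 30 x 0.5 = 195 degrees
Minute hand: 30 x 6 = 180 degrees
Difference: |195 - 180| = 15 degrees
The angle is 15 degrees

Final answer: 15 degrees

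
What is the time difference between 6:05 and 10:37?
From 6:05 to 10:37:
(10 x 60 + 37) - (6 x 60 + 5) = 637 - 365 = 272 minutes
= 4 hours and 32 minutes

Final answer: 4 hours and 32 minutes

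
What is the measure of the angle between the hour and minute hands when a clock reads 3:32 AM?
Hour hand position: 3 x 30 + 32 x 0.5 = 106 degrees
Minute hand position: 32 x 6 = 192 degrees
Difference: |106 - 192| = 86 degrees
The angle between the hands is 86 degrees

Final answer: 86 degrees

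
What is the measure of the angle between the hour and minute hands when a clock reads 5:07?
Hour hand position: 5 x 30 + 7 x 0.5 = 153.5 degrees
Minute hand position: 7 x 6 = 42 degrees
Difference: |153.5 - 42| = 111.5 degrees
The angle between the hands is 111.5 degrees

Final answer: 111.5 degrees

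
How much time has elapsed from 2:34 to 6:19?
From 2:34 to 6:19:
(6 x 60 + 19) - (2 x 60 + 34) = 379 - 154 = 225 minutes
= 3 hours and 45 minutes

Final answer: 3 hours and 45 minutes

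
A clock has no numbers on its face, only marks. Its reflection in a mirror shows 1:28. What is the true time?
Reflection across the vertical (12-6) axis maps a hand at angle A degrees to (360 - A) degrees, which sends a reading of T minutes past 12:00 to (720 - T) minutes past 12:00.
Mirror reads 1:28 = 88 minutes past 12:00.
Actual time: (720 - 88) mod 720 = 632 minutes = 10:32.

Final answer: 10:32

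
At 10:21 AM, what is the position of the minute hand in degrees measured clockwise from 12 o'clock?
The minute hand moves 6 degrees per minute.
At 10:21: 21 x 6 = 126 degrees

Final answer: 126 degrees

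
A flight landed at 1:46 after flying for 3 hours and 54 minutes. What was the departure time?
Starting time: 1:46 = 106 total minutes past 12:00
Subtracting: 3 hours and 54 minutes = 234 minutes
106 - 234 = -128 (negative, add 12 hours = 720) = 592 minutes
= 9 hours and 52 minutes past 12:00 = 9:52

Final answer: 9:52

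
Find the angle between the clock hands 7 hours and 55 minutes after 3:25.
First find the time 7 hours and 55 minutes after 3:25.
Total minutes: 3 x 60 + 25 + 7 x 60 + 55 = 680.
680 mod 720 = 680 minutes = 11:20.
Now compute the angle at 11:20:
Hour hand: 11 x 30 + 20 x 0.5 = 340 degrees
Minute hand: 20 x 6 = 120 degrees
Difference: |340 - 120| = 220 degrees
Smaller angle: 360 - 220 = 140 degrees

Final answer: 140 degrees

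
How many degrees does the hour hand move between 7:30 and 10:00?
The hour hand moves 0.5 degrees per minute.
Time elapsed: 10:00 - 7:30 = 150 minutes
Angular displacement: 150 x 0.5 = 75 degrees

Final answer: 75 degrees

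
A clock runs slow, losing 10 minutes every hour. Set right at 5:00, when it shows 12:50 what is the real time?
For every 60 true minutes, the faulty clock advances 50 minutes, so 1 faulty-clock minute corresponds to 60/50 true minutes.
From 5:00 to 12:50 on the faulty dial is 470 minutes.
True elapsed: 470 x 60/50 = 564 minutes = 9 hours and 24 minutes.
True time: 5:00 + 9 hours and 24 minutes = 2:24.

Final answer: 2:24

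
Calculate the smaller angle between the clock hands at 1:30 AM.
Hour hand position: 1 x 30 + 30 x 0.5 = 45 degrees
Minute hand position: 30 x 6 = 180 degrees
Difference: |45 - 180| = 135 degrees
The angle between the hands is 135 degrees

Final answer: 135 degrees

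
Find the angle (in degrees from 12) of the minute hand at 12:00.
The minute hand moves 6 degrees per minute.
At 12:00: 0 x 6 = 0 degrees

Final answer: 0 degrees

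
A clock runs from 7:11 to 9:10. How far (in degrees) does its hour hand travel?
The hour hand moves 0.5 degrees per minute.
Time elapsed: 9:10 - 7:11 = 119 minutes
Angular displacement: 119 x 0.5 = 59.5 degrees

Final answer: 59.5 degrees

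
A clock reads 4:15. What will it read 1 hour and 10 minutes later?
Starting time: 4:15
Adding 10 minutes to 15 minutes: 15 + 10 = 25 minutes
Adding 1 hour: 4 + 1 = 5
Final time: 5:25

Final answer: 5:25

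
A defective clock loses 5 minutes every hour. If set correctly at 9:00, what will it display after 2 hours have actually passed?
For every 60 true minutes, the faulty clock advances 60 - 5 = 55 minutes.
True elapsed: 2 hours = 120 minutes.
Faulty clock advances: 120 x 55/60 = 110 minutes (drift: 10 minutes behind).
Shown time: 9:00 + 110 minutes = 10:50.

Final answer: 10:50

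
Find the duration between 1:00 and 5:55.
From 1:00 to 5:55:
(5 x 60 + 55) - (1 x 60 + 0) = 355 - 60 = 295 minutes
= 4 hours and 55 minutes

Final answer: 4 hours and 55 minutes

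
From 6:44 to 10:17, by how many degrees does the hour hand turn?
The hour hand moves 0.5 degrees per minute.
Time elapsed: 10:17 - 6:44 = 213 minutes
Angular displacement: 213 x 0.5 = 106.5 degrees

Final answer: 106.5 degrees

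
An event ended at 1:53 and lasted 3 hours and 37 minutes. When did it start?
Starting time: 1:53 = 113 total minutes past 12:00
Subtracting: 3 hours and 37 minutes = 217 minutes
113 - 217 = -104 (negative, add 12 hours = 720) = 616 minutes
= 10 hours and 16 minutes past 12:00 = 10:16

Final answer: 10:16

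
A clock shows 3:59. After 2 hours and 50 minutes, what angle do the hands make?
First find the time 2 hours and 50 minutes after 3:59.
Total minutes: 3 x 60 + 59 + 2 x 60 + 50 = 409.
409 mod 720 = 409 minutes = 6:49.
Now compute the angle at 6:49:
Hour hand: 6 x 30 + 49 x 0.5 = 204.5 degrees
Minute hand: 49 x 6 = 294 degrees
Difference: |204.5 - 294| = 89.5 degrees
The angle is 89.5 degrees

Final answer: 89.5 degrees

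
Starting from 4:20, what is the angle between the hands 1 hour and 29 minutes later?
First find the time 1 hour and 29 minutes after 4:20.
Total minutes: 4 x 60 + 20 + 1 x 60 + 29 = 349.
349 mod 720 = 349 minutes = 5:49.
Now compute the angle at 5:49:
Hour hand: 5 x 30 + 49 x 0.5 = 174.5 degrees
Minute hand: 49 x 6 = 294 degrees
Difference: |174.5 - 294| = 119.5 degrees
The angle is 119.5 degrees

Final answer: 119.5 degrees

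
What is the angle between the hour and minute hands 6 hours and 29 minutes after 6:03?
First find the time 6 hours and 29 minutes after 6:03.
Total minutes: 6 x 60 + 3 + 6 x 60 + 29 = 752.
752 mod 720 = 32 minutes = 12:32.
Now compute the angle at 12:32:
Hour hand: 0 x 30 + 32 x 0.5 = 16 degrees
Minute hand: 32 x 6 = 192 degrees
Difference: |16 - 192| = 176 degrees
The angle is 176 degrees

Final answer: 176 degrees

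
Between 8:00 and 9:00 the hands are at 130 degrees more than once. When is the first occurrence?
At t minutes past 8:00, the hour hand is at 30 x 8 + 0.5t degrees and the minute hand is at 6t degrees.
The smaller angle between them is 130 degrees when |30H - 5.5t| = 130 or |30H - 5.5t| = 230.
With H = 8, solve 30 x 8 - 5.5t = +/- target for each target:
  t = (30 x 8 - 130) / 5.5 = 20
  t = (30 x 8 + 130) / 5.5 = 67.27 (outside (0, 60))
  t = (30 x 8 - 230) / 5.5 = 1.82
  t = (30 x 8 + 230) / 5.5 = 85.45 (outside (0, 60))
Valid solutions in (0, 60): {1.82, 20} minutes.
The first occurrence is t = 1.82 minutes.
The hands form a 130-degree angle at 1.82 minutes past 8:00.

Final answer: 1.82 minutes past 8:00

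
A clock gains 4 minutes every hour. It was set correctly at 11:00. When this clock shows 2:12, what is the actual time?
For every 60 true minutes, the faulty clock advances 64 minutes, so 1 faulty-clock minute corresponds to 60/64 true minutes.
From 11:00 to 2:12 on the faulty dial is 192 minutes.
True elapsed: 192 x 60/64 = 180 minutes = 3 hours.
True time: 11:00 + 3 hours = 2:00.

Final answer: 2:00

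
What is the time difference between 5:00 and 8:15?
From 5:00 to 8:15:
(8 x 60 + 15) - (5 x 60 + 0) = 495 - 300 = 195 minutes
= 3 hours and 15 minutes

Final answer: 3 hours and 15 minutes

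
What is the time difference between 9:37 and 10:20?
From 9:37 to 10:20:
(10 x 60 + 20) - (9 x 60 + 37) = 620 - 577 = 43 minutes
= 43 minutes

Final answer: 43 minutes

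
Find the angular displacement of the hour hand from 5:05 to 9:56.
The hour hand moves 0.5 degrees per minute.
Time elapsed: 9:56 - 5:05 = 291 minutes
Angular displacement: 291 x 0.5 = 145.5 degrees

Final answer: 145.5 degrees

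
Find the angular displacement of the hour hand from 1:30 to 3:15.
The hour hand moves 0.5 degrees per minute.
Time elapsed: 3:15 - 1:30 = 105 minutes
Angular displacement: 105 x 0.5 = 52.5 degrees

Final answer: 52.5 degrees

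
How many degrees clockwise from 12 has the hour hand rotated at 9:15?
The hour hand moves 30 degrees per hour and 0.5 degrees per minute.
At 9:15: (9) x 30 + 15 x 0.5 = 270 + 7.5 = 277.5 degrees

Final answer: 277.5 degrees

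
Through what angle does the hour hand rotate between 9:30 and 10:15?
The hour hand moves 0.5 degrees per minute.
Time elapsed: 10:15 - 9:30 = 45 minutes
Angular displacement: 45 x 0.5 = 22.5 degrees

Final answer: 22.5 degrees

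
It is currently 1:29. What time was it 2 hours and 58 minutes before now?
Starting time: 1:29 = 89 total minutes past 12:00
Subtracting: 2 hours and 58 minutes = 178 minutes
89 - 178 = -89 (negative, add 12 hours = 720) = 631 minutes
= 10 hours and 31 minutes past 12:00 = 10:31

Final answer: 10:31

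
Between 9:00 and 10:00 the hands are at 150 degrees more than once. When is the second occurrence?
At t minutes past 9:00, the hour hand is at 30 x 9 + 0.5t degrees and the minute hand is at 6t degrees.
The smaller angle between them is 150 degrees when |30H - 5.5t| = 150 or |30H - 5.5t| = 210.
With H = 9, solve 30 x 9 - 5.5t = +/- target for each target:
  t = (30 x 9 - 150) / 5.5 = 21.82
  t = (30 x 9 + 150) / 5.5 = 76.36 (outside (0, 60))
  t = (30 x 9 - 210) / 5.5 = 10.91
  t = (30 x 9 + 210) / 5.5 = 87.27 (outside (0, 60))
Valid solutions in (0, 60): {10.91, 21.82} minutes.
The second occurrence is t = 21.82 minutes.
The hands form a 150-degree angle at 21.82 minutes past 9:00.

Final answer: 21.82 minutes past 9:00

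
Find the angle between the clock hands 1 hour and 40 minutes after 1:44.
First find the time 1 hour and 40 minutes after 1:44.
Total minutes: 1 x 60 + 44 + 1 x 60 + 40 = 204.
204 mod 720 = 204 minutes = 3:24.
Now compute the angle at 3:24:
Hour hand: 3 x 30 + 24 x 0.5 = 102 degrees
Minute hand: 24 x 6 = 144 degrees
Difference: |102 - 144| = 42 degrees
The angle is 42 degrees

Final answer: 42 degrees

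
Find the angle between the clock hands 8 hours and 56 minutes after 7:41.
First find the time 8 hours and 56 minutes after 7:41.
Total minutes: 7 x 60 + 41 + 8 x 60 + 56 = 997.
997 mod 720 = 277 minutes = 4:37.
Now compute the angle at 4:37:
Hour hand: 4 x 30 + 37 x 0.5 = 138.5 degrees
Minute hand: 37 x 6 = 222 degrees
Difference: |138.5 - 222| = 83.5 degrees
The angle is 83.5 degrees

Final answer: 83.5 degrees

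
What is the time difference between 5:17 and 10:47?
From 5:17 to 10:47:
(10 x 60 + 47) - (5 x 60 + 17) = 647 - 317 = 330 minutes
= 5 hours and 30 minutes

Final answer: 5 hours and 30 minutes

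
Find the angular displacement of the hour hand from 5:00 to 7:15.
The hour hand moves 0.5 degrees per minute.
Time elapsed: 7:15 - 5:00 = 135 minutes
Angular displacement: 135 x 0.5 = 67.5 degrees

Final answer: 67.5 degrees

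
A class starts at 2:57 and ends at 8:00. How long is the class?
From 2:57 to 8:00:
(8 x 60 + 0) - (2 x 60 + 57) = 480 - 177 = 303 minutes
= 5 hours and 3 minutes

Final answer: 5 hours and 3 minutes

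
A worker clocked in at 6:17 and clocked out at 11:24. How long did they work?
From 6:17 to 11:24:
(11 x 60 + 24) - (6 x 60 + 17) = 684 - 377 = 307 minutes
= 5 hours and 7 minutes

Final answer: 5 hours and 7 minutes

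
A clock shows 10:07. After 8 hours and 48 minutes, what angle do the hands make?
First find the time 8 hours and 48 minutes after 10:07.
Total minutes: 10 x 60 + 7 + 8 x 60 + 48 = 1135.
1135 mod 720 = 415 minutes = 6:55.
Now compute the angle at 6:55:
Hour hand: 6 x 30 + 55 x 0.5 = 207.5 degrees
Minute hand: 55 x 6 = 330 degrees
Difference: |207.5 - 330| = 122.5 degrees
The angle is 122.5 degrees

Final answer: 122.5 degrees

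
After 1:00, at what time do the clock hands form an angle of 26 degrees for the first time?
At t minutes past 1:00, the hour hand is at 30 x 1 + 0.5t degrees and the minute hand is at 6t degrees.
The smaller angle between them is 26 degrees when |30H - 5.5t| = 26 or |30H - 5.5t| = 334.
With H = 1, solve 30 x 1 - 5.5t = +/- target for each target:
  t = (30 x 1 - 26) / 5.5 = 0.73
  t = (30 x 1 + 26) / 5.5 = 10.18
  t = (30 x 1 - 334) / 5.5 = -55.27 (outside (0, 60))
  t = (30 x 1 + 334) / 5.5 = 66.18 (outside (0, 60))
Valid solutions in (0, 60): {0.73, 10.18} minutes.
The first occurrence is t = 0.73 minutes.
The hands form a 26-degree angle at 0.73 minutes past 1:00.

Final answer: 0.73 minutes past 1:00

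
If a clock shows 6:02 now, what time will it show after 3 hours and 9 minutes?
Starting time: 6:02
Adding 9 minutes to 2 minutes: 2 + 9 = 11 minutes
Adding 3 hours: 6 + 3 = 9
Final time: 9:11

Final answer: 9:11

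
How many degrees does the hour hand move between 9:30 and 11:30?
The hour hand moves 0.5 degrees per minute.
Time elapsed: 11:30 - 9:30 = 120 minutes
Angular displacement: 120 x 0.5 = 60 degrees

Final answer: 60 degrees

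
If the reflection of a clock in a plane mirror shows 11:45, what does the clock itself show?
Reflection across the vertical (12-6) axis maps a hand at angle A degrees to (360 - A) degrees, which sends a reading of T minutes past 12:00 to (720 - T) minutes past 12:00.
Mirror reads 11:45 = 705 minutes past 12:00.
Actual time: (720 - 705) mod 720 = 15 minutes = 12:15.

Final answer: 12:15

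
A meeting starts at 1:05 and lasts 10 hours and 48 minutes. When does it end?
Starting time: 1:05
Adding 48 minutes to 5 minutes: 5 + 48 = 53 minutes
Adding 10 hours: 1 + 10 = 11
Final time: 11:53

Final answer: 11:53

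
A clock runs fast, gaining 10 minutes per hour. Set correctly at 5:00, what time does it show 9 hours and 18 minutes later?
For every 60 true minutes, the faulty clock advances 60 + 10 = 70 minutes.
True elapsed: 9 hours and 18 minutes = 558 minutes.
Faulty clock advances: 558 x 70/60 = 651 minutes (drift: 93 minutes ahead).
Shown time: 5:00 + 651 minutes = 3:51.

Final answer: 3:51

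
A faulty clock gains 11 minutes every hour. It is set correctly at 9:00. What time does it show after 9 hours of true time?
For every 60 true minutes, the faulty clock advances 60 + 11 = 71 minutes.
True elapsed: 9 hours = 540 minutes.
Faulty clock advances: 540 x 71/60 = 639 minutes (drift: 99 minutes ahead).
Shown time: 9:00 + 639 minutes = 7:39.

Final answer: 7:39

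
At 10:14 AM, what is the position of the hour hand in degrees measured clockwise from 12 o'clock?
The hour hand moves 30 degrees per hour and 0.5 degrees per minute.
At 10:14: (10) x 30 + 14 x 0.5 = 300 + 7 = 307 degrees

Final answer: 307 degrees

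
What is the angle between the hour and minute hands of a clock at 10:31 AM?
Hour hand position: 10 x 30 + 31 x 0.5 = 315.5 degrees
Minute hand position: 31 x 6 = 186 degrees
Difference: |315.5 - 186| = 129.5 degrees
The angle between the hands is 129.5 degrees

Final answer: 129.5 degrees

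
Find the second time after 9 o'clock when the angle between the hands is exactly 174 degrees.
At t minutes past 9:00, the hour hand is at 30 x 9 + 0.5t degrees and the minute hand is at 6t degrees.
The smaller angle between them is 174 degrees when |30H - 5.5t| = 174 or |30H - 5.5t| = 186.
With H = 9, solve 30 x 9 - 5.5t = +/- target for each target:
  t = (30 x 9 - 174) / 5.5 = 17.45
  t = (30 x 9 + 174) / 5.5 = 80.73 (outside (0, 60))
  t = (30 x 9 - 186) / 5.5 = 15.27
  t = (30 x 9 + 186) / 5.5 = 82.91 (outside (0, 60))
Valid solutions in (0, 60): {15.27, 17.45} minutes.
The second occurrence is t = 17.45 minutes.
The hands form a 174-degree angle at 17.45 minutes past 9:00.

Final answer: 17.45 minutes past 9:00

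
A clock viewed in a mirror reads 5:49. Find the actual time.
Reflection across the vertical (12-6) axis maps a hand at angle A degrees to (360 - A) degrees, which sends a reading of T minutes past 12:00 to (720 - T) minutes past 12:00.
Mirror reads 5:49 = 349 minutes past 12:00.
Actual time: (720 - 349) mod 720 = 371 minutes = 6:11.

Final answer: 6:11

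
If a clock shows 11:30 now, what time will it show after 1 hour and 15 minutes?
Starting time: 11:30
Adding 15 minutes to 30 minutes: 30 + 15 = 45 minutes
Adding 1 hour: 11 + 1 = 12
Final time: 12:45

Final answer: 12:45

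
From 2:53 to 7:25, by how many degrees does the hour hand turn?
The hour hand moves 0.5 degrees per minute.
Time elapsed: 7:25 - 2:53 = 272 minutes
Angular displacement: 272 x 0.5 = 136 degrees

Final answer: 136 degrees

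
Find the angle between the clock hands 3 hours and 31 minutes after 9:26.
First find the time 3 hours and 31 minutes after 9:26.
Total minutes: 9 x 60 + 26 + 3 x 60 + 31 = 777.
777 mod 720 = 57 minutes = 12:57.
Now compute the angle at 12:57:
Hour hand: 0 x 30 + 57 x 0.5 = 28.5 degrees
Minute hand: 57 x 6 = 342 degrees
Difference: |28.5 - 342| = 313.5 degrees
Smaller angle: 360 - 313.5 = 46.5 degrees

Final answer: 46.5 degrees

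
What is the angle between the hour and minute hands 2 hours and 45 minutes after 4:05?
First find the time 2 hours and 45 minutes after 4:05.
Total minutes: 4 x 60 + 5 + 2 x 60 + 45 = 410.
410 mod 720 = 410 minutes = 6:50.
Now compute the angle at 6:50:
Hour hand: 6 x 30 + 50 x 0.5 = 205 degrees
Minute hand: 50 x 6 = 300 degrees
Difference: |205 - 300| = 95 degrees
The angle is 95 degrees

Final answer: 95 degrees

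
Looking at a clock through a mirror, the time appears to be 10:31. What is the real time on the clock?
Reflection across the vertical (12-6) axis maps a hand at angle A degrees to (360 - A) degrees, which sends a reading of T minutes past 12:00 to (720 - T) minutes past 12:00.
Mirror reads 10:31 = 631 minutes past 12:00.
Actual time: (720 - 631) mod 720 = 89 minutes = 1:29.

Final answer: 1:29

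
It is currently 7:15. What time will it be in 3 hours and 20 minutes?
Starting time: 7:15
Adding 20 minutes to 15 minutes: 15 + 20 = 35 minutes
Adding 3 hours: 7 + 3 = 10
Final time: 10:35

Final answer: 10:35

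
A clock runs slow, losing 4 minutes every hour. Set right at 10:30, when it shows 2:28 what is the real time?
For every 60 true minutes, the faulty clock advances 56 minutes, so 1 faulty-clock minute corresponds to 60/56 true minutes.
From 10:30 to 2:28 on the faulty dial is 238 minutes.
True elapsed: 238 x 60/56 = 255 minutes = 4 hours and 15 minutes.
True time: 10:30 + 4 hours and 15 minutes = 2:45.

Final answer: 2:45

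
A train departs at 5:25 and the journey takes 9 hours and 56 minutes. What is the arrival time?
Starting time: 5:25
Adding 56 minutes to 25 minutes: 25 + 56 = 81 minutes = 1 hour and 21 minutes
Adding 9 hours: 5 + 9 + 1 (carry) = 15 - 12 = 3
Final time: 3:21

Final answer: 3:21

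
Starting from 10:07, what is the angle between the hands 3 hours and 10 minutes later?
First find the time 3 hours and 10 minutes after 10:07.
Total minutes: 10 x 60 + 7 + 3 x 60 + 10 = 797.
797 mod 720 = 77 minutes = 1:17.
Now compute the angle at 1:17:
Hour hand: 1 x 30 + 17 x 0.5 = 38.5 degrees
Minute hand: 17 x 6 = 102 degrees
Difference: |38.5 - 102| = 63.5 degrees
The angle is 63.5 degrees

Final answer: 63.5 degrees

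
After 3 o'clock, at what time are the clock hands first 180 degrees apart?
For hands to be 180 degrees apart: |30H - 5.5t| = 180
With H = 3: t = (30 x 3 + 180)/5.5 = 49.09 or t = (30 x 3 - 180)/5.5 = -16.36
First valid solution (0 < t < 60): t = 49.09 minutes
The hands are opposite at 49.09 minutes past 3:00.

Final answer: 49.09 minutes past 3:00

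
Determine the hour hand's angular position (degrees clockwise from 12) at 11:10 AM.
The hour hand moves 30 degrees per hour and 0.5 degrees per minute.
At 11:10: (11) x 30 + 10 x 0.5 = 330 + 5 = 335 degrees

Final answer: 335 degrees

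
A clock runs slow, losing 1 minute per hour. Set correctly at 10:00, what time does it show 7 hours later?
For every 60 true minutes, the faulty clock advances 60 - 1 = 59 minutes.
True elapsed: 7 hours = 420 minutes.
Faulty clock advances: 420 x 59/60 = 413 minutes (drift: 7 minutes behind).
Shown time: 10:00 + 413 minutes = 4:53.

Final answer: 4:53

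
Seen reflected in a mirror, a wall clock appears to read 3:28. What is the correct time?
Reflection across the vertical (12-6) axis maps a hand at angle A degrees to (360 - A) degrees, which sends a reading of T minutes past 12:00 to (720 - T) minutes past 12:00.
Mirror reads 3:28 = 208 minutes past 12:00.
Actual time: (720 - 208) mod 720 = 512 minutes = 8:32.

Final answer: 8:32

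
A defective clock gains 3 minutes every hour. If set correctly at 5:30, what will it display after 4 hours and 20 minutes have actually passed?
For every 60 true minutes, the faulty clock advances 60 + 3 = 63 minutes.
True elapsed: 4 hours and 20 minutes = 260 minutes.
Faulty clock advances: 260 x 63/60 = 273 minutes (drift: 13 minutes ahead).
Shown time: 5:30 + 273 minutes = 10:03.

Final answer: 10:03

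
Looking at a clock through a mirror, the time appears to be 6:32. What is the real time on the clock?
Reflection across the vertical (12-6) axis maps a hand at angle A degrees to (360 - A) degrees, which sends a reading of T minutes past 12:00 to (720 - T) minutes past 12:00.
Mirror reads 6:32 = 392 minutes past 12:00.
Actual time: (720 - 392) mod 720 = 328 minutes = 5:28.

Final answer: 5:28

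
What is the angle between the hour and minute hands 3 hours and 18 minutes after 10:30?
First find the time 3 hours and 18 minutes after 10:30.
Total minutes: 10 x 60 + 30 + 3 x 60 + 18 = 828.
828 mod 720 = 108 minutes = 1:48.
Now compute the angle at 1:48:
Hour hand: 1 x 30 + 48 x 0.5 = 54 degrees
Minute hand: 48 x 6 = 288 degrees
Difference: |54 - 288| = 234 degrees
Smaller angle: 360 - 234 = 126 degrees

Final answer: 126 degrees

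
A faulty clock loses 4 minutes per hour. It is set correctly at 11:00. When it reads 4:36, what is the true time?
For every 60 true minutes, the faulty clock advances 56 minutes, so 1 faulty-clock minute corresponds to 60/56 true minutes.
From 11:00 to 4:36 on the faulty dial is 336 minutes.
True elapsed: 336 x 60/56 = 360 minutes = 6 hours.
True time: 11:00 + 6 hours = 5:00.

Final answer: 5:00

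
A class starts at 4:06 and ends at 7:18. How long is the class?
From 4:06 to 7:18:
(7 x 60 + 18) - (4 x 60 + 6) = 438 - 246 = 192 minutes
= 3 hours and 12 minutes

Final answer: 3 hours and 12 minutes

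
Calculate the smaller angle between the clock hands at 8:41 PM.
Hour hand position: 8 x 30 + 41 x 0.5 = 260.5 degrees
Minute hand position: 41 x 6 = 246 degrees
Difference: |260.5 - 246| = 14.5 degrees
The angle between the hands is 14.5 degrees

Final answer: 14.5 degrees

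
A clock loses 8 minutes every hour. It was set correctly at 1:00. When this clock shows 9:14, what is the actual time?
For every 60 true minutes, the faulty clock advances 52 minutes, so 1 faulty-clock minute corresponds to 60/52 true minutes.
From 1:00 to 9:14 on the faulty dial is 494 minutes.
True elapsed: 494 x 60/52 = 570 minutes = 9 hours and 30 minutes.
True time: 1:00 + 9 hours and 30 minutes = 10:30.

Final answer: 10:30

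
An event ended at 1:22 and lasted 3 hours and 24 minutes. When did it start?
Starting time: 1:22 = 82 total minutes past 12:00
Subtracting: 3 hours and 24 minutes = 204 minutes
82 - 204 = -122 (negative, add 12 hours = 720) = 598 minutes
= 9 hours and 58 minutes past 12:00 = 9:58

Final answer: 9:58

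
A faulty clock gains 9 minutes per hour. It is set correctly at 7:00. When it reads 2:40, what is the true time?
For every 60 true minutes, the faulty clock advances 69 minutes, so 1 faulty-clock minute corresponds to 60/69 true minutes.
From 7:00 to 2:40 on the faulty dial is 460 minutes.
True elapsed: 460 x 60/69 = 400 minutes = 6 hours and 40 minutes.
True time: 7:00 + 6 hours and 40 minutes = 1:40.

Final answer: 1:40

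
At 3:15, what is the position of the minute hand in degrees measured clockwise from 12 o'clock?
The minute hand moves 6 degrees per minute.
At 3:15: 15 x 6 = 90 degrees

Final answer: 90 degrees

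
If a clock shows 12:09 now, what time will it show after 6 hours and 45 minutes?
Starting time: 12:09
Adding 45 minutes to 9 minutes: 9 + 45 = 54 minutes
Adding 6 hours: 12 + 6 = 18 - 12 = 6
Final time: 6:54

Final answer: 6:54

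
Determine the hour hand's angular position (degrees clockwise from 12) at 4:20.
The hour hand moves 30 degrees per hour and 0.5 degrees per minute.
At 4:20: (4) x 30 + 20 x 0.5 = 120 + 10 = 130 degrees

Final answer: 130 degrees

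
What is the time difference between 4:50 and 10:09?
From 4:50 to 10:09:
(10 x 60 + 9) - (4 x 60 + 50) = 609 - 290 = 319 minutes
= 5 hours and 19 minutes

Final answer: 5 hours and 19 minutes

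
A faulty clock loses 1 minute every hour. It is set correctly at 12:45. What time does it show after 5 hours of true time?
For every 60 true minutes, the faulty clock advances 60 - 1 = 59 minutes.
True elapsed: 5 hours = 300 minutes.
Faulty clock advances: 300 x 59/60 = 295 minutes (drift: 5 minutes behind).
Shown time: 12:45 + 295 minutes = 5:40.

Final answer: 5:40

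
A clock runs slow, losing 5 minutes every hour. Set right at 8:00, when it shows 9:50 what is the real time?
For every 60 true minutes, the faulty clock advances 55 minutes, so 1 faulty-clock minute corresponds to 60/55 true minutes.
From 8:00 to 9:50 on the faulty dial is 110 minutes.
True elapsed: 110 x 60/55 = 120 minutes = 2 hours.
True time: 8:00 + 2 hours = 10:00.

Final answer: 10:00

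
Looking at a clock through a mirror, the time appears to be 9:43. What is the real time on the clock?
Reflection across the vertical (12-6) axis maps a hand at angle A degrees to (360 - A) degrees, which sends a reading of T minutes past 12:00 to (720 - T) minutes past 12:00.
Mirror reads 9:43 = 583 minutes past 12:00.
Actual time: (720 - 583) mod 720 = 137 minutes = 2:17.

Final answer: 2:17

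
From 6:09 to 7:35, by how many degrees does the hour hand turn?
The hour hand moves 0.5 degrees per minute.
Time elapsed: 7:35 - 6:09 = 86 minutes
Angular displacement: 86 x 0.5 = 43 degrees

Final answer: 43 degrees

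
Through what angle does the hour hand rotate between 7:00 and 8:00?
The hour hand moves 0.5 degrees per minute.
Time elapsed: 8:00 - 7:00 = 60 minutes
Angular displacement: 60 x 0.5 = 30 degrees

Final answer: 30 degrees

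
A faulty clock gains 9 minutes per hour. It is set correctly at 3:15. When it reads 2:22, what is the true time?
For every 60 true minutes, the faulty clock advances 69 minutes, so 1 faulty-clock minute corresponds to 60/69 true minutes.
From 3:15 to 2:22 on the faulty dial is 667 minutes.
True elapsed: 667 x 60/69 = 580 minutes = 9 hours and 40 minutes.
True time: 3:15 + 9 hours and 40 minutes = 12:55.

Final answer: 12:55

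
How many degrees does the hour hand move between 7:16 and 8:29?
The hour hand moves 0.5 degrees per minute.
Time elapsed: 8:29 - 7:16 = 73 minutes
Angular displacement: 73 x 0.5 = 36.5 degrees

Final answer: 36.5 degrees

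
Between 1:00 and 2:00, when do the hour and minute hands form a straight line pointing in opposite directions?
For hands to be 180 degrees apart: |30H - 5.5t| = 180
With H = 1: t = (30 x 1 + 180)/5.5 = 38.18 or t = (30 x 1 - 180)/5.5 = -27.27
First valid solution (0 < t < 60): t = 38.18 minutes
The hands are opposite at 38.18 minutes past 1:00.

Final answer: 38.18 minutes past 1:00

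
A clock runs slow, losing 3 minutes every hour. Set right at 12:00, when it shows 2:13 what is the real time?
For every 60 true minutes, the faulty clock advances 57 minutes, so 1 faulty-clock minute corresponds to 60/57 true minutes.
From 12:00 to 2:13 on the faulty dial is 133 minutes.
True elapsed: 133 x 60/57 = 140 minutes = 2 hours and 20 minutes.
True time: 12:00 + 2 hours and 20 minutes = 2:20.

Final answer: 2:20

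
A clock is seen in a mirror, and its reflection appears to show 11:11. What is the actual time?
Reflection across the vertical (12-6) axis maps a hand at angle A degrees to (360 - A) degrees, which sends a reading of T minutes past 12:00 to (720 - T) minutes past 12:00.
Mirror reads 11:11 = 671 minutes past 12:00.
Actual time: (720 - 671) mod 720 = 49 minutes = 12:49.

Final answer: 12:49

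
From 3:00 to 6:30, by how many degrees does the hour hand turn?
The hour hand moves 0.5 degrees per minute.
Time elapsed: 6:30 - 3:00 = 210 minutes
Angular displacement: 210 x 0.5 = 105 degrees

Final answer: 105 degrees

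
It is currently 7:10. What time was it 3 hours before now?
Starting time: 7:10 = 430 total minutes past 12:00
Subtracting: 3 hours = 180 minutes
430 - 180 = 250 minutes
= 4 hours and 10 minutes past 12:00 = 4:10

Final answer: 4:10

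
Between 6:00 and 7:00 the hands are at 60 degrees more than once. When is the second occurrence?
At t minutes past 6:00, the hour hand is at 30 x 6 + 0.5t degrees and the minute hand is at 6t degrees.
The smaller angle between them is 60 degrees when |30H - 5.5t| = 60 or |30H - 5.5t| = 300.
With H = 6, solve 30 x 6 - 5.5t = +/- target for each target:
  t = (30 x 6 - 60) / 5.5 = 21.82
  t = (30 x 6 + 60) / 5.5 = 43.64
  t = (30 x 6 - 300) / 5.5 = -21.82 (outside (0, 60))
  t = (30 x 6 + 300) / 5.5 = 87.27 (outside (0, 60))
Valid solutions in (0, 60): {21.82, 43.64} minutes.
The second occurrence is t = 43.64 minutes.
The hands form a 60-degree angle at 43.64 minutes past 6:00.

Final answer: 43.64 minutes past 6:00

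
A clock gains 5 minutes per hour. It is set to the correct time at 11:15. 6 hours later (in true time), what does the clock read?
For every 60 true minutes, the faulty clock advances 60 + 5 = 65 minutes.
True elapsed: 6 hours = 360 minutes.
Faulty clock advances: 360 x 65/60 = 390 minutes (drift: 30 minutes ahead).
Shown time: 11:15 + 390 minutes = 5:45.

Final answer: 5:45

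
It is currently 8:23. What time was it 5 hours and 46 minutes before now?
Starting time: 8:23 = 503 total minutes past 12:00
Subtracting: 5 hours and 46 minutes = 346 minutes
503 - 346 = 157 minutes
= 2 hours and 37 minutes past 12:00 = 2:37

Final answer: 2:37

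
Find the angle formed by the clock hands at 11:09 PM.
Hour hand position: 11 x 30 + 9 x 0.5 = 334.5 degrees
Minute hand position: 9 x 6 = 54 degrees
Difference: |334.5 - 54| = 280.5 degrees
Since 280.5 > 180, the smaller angle is 360 - 280.5 = 79.5 degrees

Final answer: 79.5 degrees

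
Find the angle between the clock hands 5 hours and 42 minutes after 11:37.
First find the time 5 hours and 42 minutes after 11:37.
Total minutes: 11 x 60 + 37 + 5 x 60 + 42 = 1039.
1039 mod 720 = 319 minutes = 5:19.
Now compute the angle at 5:19:
Hour hand: 5 x 30 + 19 x 0.5 = 159.5 degrees
Minute hand: 19 x 6 = 114 degrees
Difference: |159.5 - 114| = 45.5 degrees
The angle is 45.5 degrees

Final answer: 45.5 degrees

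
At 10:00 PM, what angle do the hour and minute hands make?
Hour hand position: 10 x 30 + 0 x 0.5 = 300 degrees
Minute hand position: 0 x 6 = 0 degrees
Difference: |300 - 0| = 300 degrees
Since 300 > 180, the smaller angle is 360 - 300 = 60 degrees

Final answer: 60 degrees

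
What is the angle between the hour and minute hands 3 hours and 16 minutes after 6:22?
First find the time 3 hours and 16 minutes after 6:22.
Total minutes: 6 x 60 + 22 + 3 x 60 + 16 = 578.
578 mod 720 = 578 minutes = 9:38.
Now compute the angle at 9:38:
Hour hand: 9 x 30 + 38 x 0.5 = 289 degrees
Minute hand: 38 x 6 = 228 degrees
Difference: |289 - 228| = 61 degrees
The angle is 61 degrees

Final answer: 61 degrees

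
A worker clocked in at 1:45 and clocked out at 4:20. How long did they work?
From 1:45 to 4:20:
(4 x 60 + 20) - (1 x 60 + 45) = 260 - 105 = 155 minutes
= 2 hours and 35 minutes

Final answer: 2 hours and 35 minutes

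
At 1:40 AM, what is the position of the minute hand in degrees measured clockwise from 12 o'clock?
The minute hand moves 6 degrees per minute.
At 1:40: 40 x 6 = 240 degrees

Final answer: 240 degrees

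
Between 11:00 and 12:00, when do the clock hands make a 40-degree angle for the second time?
At t minutes past 11:00, the hour hand is at 30 x 11 + 0.5t degrees and the minute hand is at 6t degrees.
The smaller angle between them is 40 degrees when |30H - 5.5t| = 40 or |30H - 5.5t| = 320.
With H = 11, solve 30 x 11 - 5.5t = +/- target for each target:
  t = (30 x 11 - 40) / 5.5 = 52.73
  t = (30 x 11 + 40) / 5.5 = 67.27 (outside (0, 60))
  t = (30 x 11 - 320) / 5.5 = 1.82
  t = (30 x 11 + 320) / 5.5 = 118.18 (outside (0, 60))
Valid solutions in (0, 60): {1.82, 52.73} minutes.
The second occurrence is t = 52.73 minutes.
The hands form a 40-degree angle at 52.73 minutes past 11:00.

Final answer: 52.73 minutes past 11:00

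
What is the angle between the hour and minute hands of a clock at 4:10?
Hour hand position: 4 x 30 + 10 x 0.5 = 125 degrees
Minute hand position: 10 x 6 = 60 degrees
Difference: |125 - 60| = 65 degrees
The angle between the hands is 65 degrees

Final answer: 65 degrees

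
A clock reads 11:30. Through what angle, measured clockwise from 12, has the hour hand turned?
The hour hand moves 30 degrees per hour and 0.5 degrees per minute.
At 11:30: (11) x 30 + 30 x 0.5 = 330 + 15 = 345 degrees

Final answer: 345 degrees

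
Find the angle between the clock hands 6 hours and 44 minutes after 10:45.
First find the time 6 hours and 44 minutes after 10:45.
Total minutes: 10 x 60 + 45 + 6 x 60 + 44 = 1049.
1049 mod 720 = 329 minutes = 5:29.
Now compute the angle at 5:29:
Hour hand: 5 x 30 + 29 x 0.5 = 164.5 degrees
Minute hand: 29 x 6 = 174 degrees
Difference: |164.5 - 174| = 9.5 degrees
The angle is 9.5 degrees

Final answer: 9.5 degrees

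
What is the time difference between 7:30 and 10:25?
From 7:30 to 10:25:
(10 x 60 + 25) - (7 x 60 + 30) = 625 - 450 = 175 minutes
= 2 hours and 55 minutes

Final answer: 2 hours and 55 minutes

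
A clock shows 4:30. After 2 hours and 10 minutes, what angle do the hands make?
First find the time 2 hours and 10 minutes after 4:30.
Total minutes: 4 x 60 + 30 + 2 x 60 + 10 = 400.
400 mod 720 = 400 minutes = 6:40.
Now compute the angle at 6:40:
Hour hand: 6 x 30 + 40 x 0.5 = 200 degrees
Minute hand: 40 x 6 = 240 degrees
Difference: |200 - 240| = 40 degrees
The angle is 40 degrees

Final answer: 40 degrees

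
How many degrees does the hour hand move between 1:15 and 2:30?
The hour hand moves 0.5 degrees per minute.
Time elapsed: 2:30 - 1:15 = 75 minutes
Angular displacement: 75 x 0.5 = 37.5 degrees

Final answer: 37.5 degrees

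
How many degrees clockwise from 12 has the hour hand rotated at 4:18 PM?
The hour hand moves 30 degrees per hour and 0.5 degrees per minute.
At 4:18: (4) x 30 + 18 x 0.5 = 120 + 9 = 129 degrees

Final answer: 129 degrees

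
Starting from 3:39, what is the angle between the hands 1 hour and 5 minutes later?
First find the time 1 hour and 5 minutes after 3:39.
Total minutes: 3 x 60 + 39 + 1 x 60 + 5 = 284.
284 mod 720 = 284 minutes = 4:44.
Now compute the angle at 4:44:
Hour hand: 4 x 30 + 44 x 0.5 = 142 degrees
Minute hand: 44 x 6 = 264 degrees
Difference: |142 - 264| = 122 degrees
The angle is 122 degrees

Final answer: 122 degrees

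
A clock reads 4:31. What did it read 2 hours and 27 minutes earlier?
Starting time: 4:31 = 271 total minutes past 12:00
Subtracting: 2 hours and 27 minutes = 147 minutes
271 - 147 = 124 minutes
= 2 hours and 4 minutes past 12:00 = 2:04

Final answer: 2:04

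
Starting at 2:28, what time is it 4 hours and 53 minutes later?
Starting time: 2:28
Adding 53 minutes to 28 minutes: 28 + 53 = 81 minutes = 1 hour and 21 minutes
Adding 4 hours: 2 + 4 + 1 (carry) = 7
Final time: 7:21

Final answer: 7:21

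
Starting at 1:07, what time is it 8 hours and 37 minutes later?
Starting time: 1:07
Adding 37 minutes to 7 minutes: 7 + 37 = 44 minutes
Adding 8 hours: 1 + 8 = 9
Final time: 9:44

Final answer: 9:44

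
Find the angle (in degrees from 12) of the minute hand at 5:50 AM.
The minute hand moves 6 degrees per minute.
At 5:50: 50 x 6 = 300 degrees

Final answer: 300 degrees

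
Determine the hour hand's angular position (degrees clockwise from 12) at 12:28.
The hour hand moves 30 degrees per hour and 0.5 degrees per minute.
At 12:28: (0) x 30 + 28 x 0.5 = 0 + 14 = 14 degrees

Final answer: 14 degrees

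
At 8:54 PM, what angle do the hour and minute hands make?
Hour hand position: 8 x 30 + 54 x 0.5 = 267 degrees
Minute hand position: 54 x 6 = 324 degrees
Difference: |267 - 324| = 57 degrees
The angle between the hands is 57 degrees

Final answer: 57 degrees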